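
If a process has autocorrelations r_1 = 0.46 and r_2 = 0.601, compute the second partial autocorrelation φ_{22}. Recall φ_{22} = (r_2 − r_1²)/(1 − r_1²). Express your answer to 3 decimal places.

φ_{22} = (r_2 − r_1²) / (1 − r_1²)
r_1² = (0.46)² = 0.2116
Numerator = 0.601 − 0.2116 = 0.3894; denominator = 1 − 0.2116 = 0.7884
φ_{22} = 0.3894 / 0.7884 = 0.494

0.494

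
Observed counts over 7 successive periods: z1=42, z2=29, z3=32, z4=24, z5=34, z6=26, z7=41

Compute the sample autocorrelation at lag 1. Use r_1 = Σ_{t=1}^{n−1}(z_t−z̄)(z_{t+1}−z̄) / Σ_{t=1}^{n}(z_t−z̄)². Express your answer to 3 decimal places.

-0.356

Mean z̄ = (42 + 29 + 32 + 24 + 34 + 26 + 41)/7 = 32.5714
Deviations from mean: 9.4286, -3.5714, -0.5714, -8.5714, 1.4286, -6.5714, 8.4286
Σ(z_t−z̄)(z_{t+1}−z̄) = (-33.6735) + (2.0408) + (4.8980) + (-12.2449) + (-9.3878) + (-55.3878) = -103.7551
Denominator Σ(z_t−z̄)² = 291.7143
r_1 = -103.7551 / 291.7143 = -0.356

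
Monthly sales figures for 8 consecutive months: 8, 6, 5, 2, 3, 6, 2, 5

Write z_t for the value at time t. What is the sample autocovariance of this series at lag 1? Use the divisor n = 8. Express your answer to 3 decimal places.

0.201

Mean z̄ = (8 + 6 + 5 + 2 + 3 + 6 + 2 + 5)/8 = 4.6250
Deviations: 3.3750, 1.3750, 0.3750, -2.6250, -1.6250, 1.3750, -2.6250, 0.3750
Σ_{t=1}^{7}(z_t−z̄)(z_{t+1}−z̄) = 1.6094
γ_1 = 1.6094 / 8 = 0.201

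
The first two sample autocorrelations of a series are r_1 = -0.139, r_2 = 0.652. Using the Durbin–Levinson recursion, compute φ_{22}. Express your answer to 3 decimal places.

φ_{22} = (r_2 − r_1²) / (1 − r_1²)
r_1² = (-0.139)² = 0.019321
Numerator = 0.652 − 0.0193 = 0.6327; denominator = 1 − 0.0193 = 0.9807
φ_{22} = 0.6327 / 0.9807 = 0.645

0.645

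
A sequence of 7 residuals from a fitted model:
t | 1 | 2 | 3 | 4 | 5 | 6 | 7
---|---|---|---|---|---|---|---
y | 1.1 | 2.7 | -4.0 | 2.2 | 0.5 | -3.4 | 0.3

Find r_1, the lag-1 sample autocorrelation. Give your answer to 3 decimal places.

-0.447

Mean ȳ = (1.1 + 2.7 − 4.0 + 2.2 + 0.5 − 3.4 + 0.3)/7 = -0.0857
Deviations from mean: 1.1857, 2.7857, -3.9143, 2.2857, 0.5857, -3.3143, 0.3857
Σ(y_t−ȳ)(y_{t+1}−ȳ) = (3.3031) + (-10.9041) + (-8.9469) + (1.3388) + (-1.9412) + (-1.2784) = -18.4288
Denominator Σ(y_t−ȳ)² = 41.1886
r_1 = -18.4288 / 41.1886 = -0.447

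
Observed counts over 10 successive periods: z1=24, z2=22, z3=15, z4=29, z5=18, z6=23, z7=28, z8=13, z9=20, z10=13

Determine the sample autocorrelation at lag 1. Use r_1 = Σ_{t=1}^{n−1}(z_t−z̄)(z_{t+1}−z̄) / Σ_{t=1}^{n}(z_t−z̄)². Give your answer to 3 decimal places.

-0.359

Mean z̄ = (24 + 22 + 15 + 29 + 18 + 23 + 28 + 13 + 20 + 13)/10 = 20.5000
Numerator Σ_{t=1}^{9}(z_t−z̄)(z_{t+1}−z̄) = -107.2500
Denominator Σ(z_t−z̄)² = 298.5000
r_1 = -107.2500 / 298.5000 = -0.359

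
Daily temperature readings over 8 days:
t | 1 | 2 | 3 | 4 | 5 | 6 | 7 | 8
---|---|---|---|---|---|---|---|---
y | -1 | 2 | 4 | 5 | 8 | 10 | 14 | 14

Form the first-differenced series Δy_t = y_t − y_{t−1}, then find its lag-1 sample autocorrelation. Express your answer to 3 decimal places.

-0.489

First differences Δy: 3, 2, 1, 3, 2, 4, 0
Mean of differences = 2.1429
Numerator Σ(Δy_t−Δȳ)(Δy_{t+1}−Δȳ) = -5.3061
Denominator Σ(Δy_t−Δȳ)² = 10.8571
r_1(Δy) = -5.3061 / 10.8571 = -0.489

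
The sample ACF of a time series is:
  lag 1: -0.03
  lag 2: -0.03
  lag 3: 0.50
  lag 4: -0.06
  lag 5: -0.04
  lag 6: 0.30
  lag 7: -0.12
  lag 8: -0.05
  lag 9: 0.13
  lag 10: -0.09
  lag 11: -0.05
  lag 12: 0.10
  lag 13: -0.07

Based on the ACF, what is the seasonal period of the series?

3

The largest autocorrelation is r_3 = 0.50, with a weaker echo at lag 6 (0.30); the remaining lags stay at or below 0.13.
The dominant spike at lag 3 indicates a seasonal period of 3.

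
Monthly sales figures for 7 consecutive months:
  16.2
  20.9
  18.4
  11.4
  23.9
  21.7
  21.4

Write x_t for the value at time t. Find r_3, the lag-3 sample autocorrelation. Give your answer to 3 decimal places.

Mean x̄ = (16.2 + 20.9 + 18.4 + 11.4 + 23.9 + 21.7 + 21.4)/7 = 19.1286
Deviations from mean: -2.9286, 1.7714, -0.7286, -7.7286, 4.7714, 2.5714, 2.2714
Numerator Σ_{t=1}^{4}(x_t−x̄)(x_{t+3}−x̄) = 11.6576
Denominator Σ(x_t−x̄)² = 106.5143
r_3 = 11.6576 / 106.5143 = 0.109

0.109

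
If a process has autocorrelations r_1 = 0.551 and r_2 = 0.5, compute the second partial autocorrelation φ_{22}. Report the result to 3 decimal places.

φ_{22} = (r_2 − r_1²) / (1 − r_1²)
r_1² = (0.551)² = 0.303601
Numerator = 0.5 − 0.3036 = 0.1964; denominator = 1 − 0.3036 = 0.6964
φ_{22} = 0.1964 / 0.6964 = 0.282

0.282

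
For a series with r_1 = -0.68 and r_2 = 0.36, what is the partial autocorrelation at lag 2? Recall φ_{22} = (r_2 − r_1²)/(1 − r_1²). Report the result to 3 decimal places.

-0.190

φ_{22} = (r_2 − r_1²) / (1 − r_1²)
r_1² = (-0.68)² = 0.4624
Numerator = 0.36 − 0.4624 = -0.1024; denominator = 1 − 0.4624 = 0.5376
φ_{22} = -0.1024 / 0.5376 = -0.190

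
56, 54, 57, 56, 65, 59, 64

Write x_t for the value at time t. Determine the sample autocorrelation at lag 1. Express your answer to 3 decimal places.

Mean x̄ = (56 + 54 + 57 + 56 + 65 + 59 + 64)/7 = 58.7143
Σ(x_t−x̄)(x_{t+1}−x̄) = (12.7959) + (8.0816) + (4.6531) + (-17.0612) + (1.7959) + (1.5102) = 11.7755
Denominator Σ(x_t−x̄)² = 107.4286
r_1 = 11.7755 / 107.4286 = 0.110

0.110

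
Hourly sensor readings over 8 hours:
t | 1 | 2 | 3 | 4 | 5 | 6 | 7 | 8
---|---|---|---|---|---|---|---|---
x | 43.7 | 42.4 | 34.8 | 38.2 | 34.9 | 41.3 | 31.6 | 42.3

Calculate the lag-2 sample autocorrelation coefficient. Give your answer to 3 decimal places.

0.203

Mean x̄ = (43.7 + 42.4 + 34.8 + 38.2 + 34.9 + 41.3 + 31.6 + 42.3)/8 = 38.6500
Deviations from mean: 5.0500, 3.7500, -3.8500, -0.4500, -3.7500, 2.6500, -7.0500, 3.6500
Numerator Σ_{t=1}^{6}(x_t−x̄)(x_{t+2}−x̄) = 28.2250
Denominator Σ(x_t−x̄)² = 138.7000
r_2 = 28.2250 / 138.7000 = 0.203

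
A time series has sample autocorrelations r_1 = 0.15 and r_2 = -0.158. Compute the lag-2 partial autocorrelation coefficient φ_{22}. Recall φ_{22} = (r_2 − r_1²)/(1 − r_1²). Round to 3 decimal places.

φ_{22} = (r_2 − r_1²) / (1 − r_1²)
r_1² = (0.15)² = 0.0225
Numerator = -0.158 − 0.0225 = -0.1805; denominator = 1 − 0.0225 = 0.9775
φ_{22} = -0.1805 / 0.9775 = -0.185

-0.185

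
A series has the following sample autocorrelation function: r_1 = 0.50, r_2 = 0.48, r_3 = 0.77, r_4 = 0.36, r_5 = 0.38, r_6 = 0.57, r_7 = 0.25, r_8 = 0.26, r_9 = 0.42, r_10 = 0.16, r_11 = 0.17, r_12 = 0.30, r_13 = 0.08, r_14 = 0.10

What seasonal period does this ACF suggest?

The largest autocorrelation is r_3 = 0.77, with a weaker echo at lag 6 (0.57); the remaining lags stay at or below 0.50. The elevated value at lag 1 (0.50), dropping to 0.48 at lag 2, reflects decaying short-term dependence rather than seasonality.
The dominant spike at lag 3 indicates a seasonal period of 3.

3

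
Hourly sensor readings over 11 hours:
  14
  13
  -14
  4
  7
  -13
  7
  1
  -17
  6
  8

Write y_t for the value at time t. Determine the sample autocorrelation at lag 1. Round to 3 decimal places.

Mean ȳ = (14 + 13 − 14 + 4 + 7 − 13 + 7 + 1 − 17 + 6 + 8)/11 = 1.4545
Numerator Σ_{t=1}^{10}(y_t−ȳ)(y_{t+1}−ȳ) = -267.3884
Denominator Σ(y_t−ȳ)² = 1210.7273
r_1 = -267.3884 / 1210.7273 = -0.221

-0.221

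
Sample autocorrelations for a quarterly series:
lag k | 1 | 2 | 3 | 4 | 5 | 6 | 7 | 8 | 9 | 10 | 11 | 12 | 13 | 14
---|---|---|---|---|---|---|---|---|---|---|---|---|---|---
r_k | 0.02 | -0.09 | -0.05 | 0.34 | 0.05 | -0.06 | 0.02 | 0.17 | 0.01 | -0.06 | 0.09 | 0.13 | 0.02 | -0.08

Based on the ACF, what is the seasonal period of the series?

4

The largest autocorrelation is r_4 = 0.34, with a weaker echo at lag 8 (0.17); the remaining lags stay at or below 0.13.
The dominant spike at lag 4 indicates a seasonal period of 4.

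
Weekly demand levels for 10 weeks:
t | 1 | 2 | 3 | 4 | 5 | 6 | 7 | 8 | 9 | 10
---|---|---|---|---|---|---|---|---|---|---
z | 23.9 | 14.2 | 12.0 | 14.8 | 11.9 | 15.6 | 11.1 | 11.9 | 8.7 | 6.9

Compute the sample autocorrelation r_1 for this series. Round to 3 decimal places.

0.175

Mean z̄ = (23.9 + 14.2 + 12.0 + 14.8 + 11.9 + 15.6 + 11.1 + 11.9 + 8.7 + 6.9)/10 = 13.1000
Numerator Σ_{t=1}^{9}(z_t−z̄)(z_{t+1}−z̄) = 33.7200
Denominator Σ(z_t−z̄)² = 192.8800
r_1 = 33.7200 / 192.8800 = 0.175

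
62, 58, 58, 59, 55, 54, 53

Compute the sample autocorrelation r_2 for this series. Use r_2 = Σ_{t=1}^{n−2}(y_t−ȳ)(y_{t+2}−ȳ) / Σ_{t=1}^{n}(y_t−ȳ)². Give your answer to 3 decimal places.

0.117

Mean ȳ = (62 + 58 + 58 + 59 + 55 + 54 + 53)/7 = 57.0000
Deviations from mean: 5.0000, 1.0000, 1.0000, 2.0000, -2.0000, -3.0000, -4.0000
Σ(y_t−ȳ)(y_{t+2}−ȳ) = (5.0000) + (2.0000) + (-2.0000) + (-6.0000) + (8.0000) = 7.0000
Denominator Σ(y_t−ȳ)² = 60.0000
r_2 = 7.0000 / 60.0000 = 0.117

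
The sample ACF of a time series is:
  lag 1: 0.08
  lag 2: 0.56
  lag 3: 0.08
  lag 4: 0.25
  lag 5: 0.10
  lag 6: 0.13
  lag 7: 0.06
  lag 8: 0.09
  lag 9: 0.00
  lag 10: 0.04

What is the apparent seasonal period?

2

The largest autocorrelation is r_2 = 0.56, with a weaker echo at lag 4 (0.25); the remaining lags stay at or below 0.13.
The dominant spike at lag 2 indicates a seasonal period of 2.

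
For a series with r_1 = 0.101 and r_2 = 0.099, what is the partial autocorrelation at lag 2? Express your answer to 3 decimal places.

φ_{22} = (r_2 − r_1²) / (1 − r_1²)
r_1² = (0.101)² = 0.010201
Numerator = 0.099 − 0.0102 = 0.0888; denominator = 1 − 0.0102 = 0.9898
φ_{22} = 0.0888 / 0.9898 = 0.090

0.090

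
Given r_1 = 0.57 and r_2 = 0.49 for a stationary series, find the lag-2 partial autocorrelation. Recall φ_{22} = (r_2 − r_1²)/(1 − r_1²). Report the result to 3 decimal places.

φ_{22} = (r_2 − r_1²) / (1 − r_1²)
r_1² = (0.57)² = 0.3249
Numerator = 0.49 − 0.3249 = 0.1651; denominator = 1 − 0.3249 = 0.6751
φ_{22} = 0.1651 / 0.6751 = 0.245

0.245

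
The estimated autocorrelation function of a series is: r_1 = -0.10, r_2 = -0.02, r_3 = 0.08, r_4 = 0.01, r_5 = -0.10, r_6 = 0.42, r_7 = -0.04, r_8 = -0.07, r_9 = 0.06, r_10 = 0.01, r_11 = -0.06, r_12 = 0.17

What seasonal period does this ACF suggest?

The largest autocorrelation is r_6 = 0.42, with a weaker echo at lag 12 (0.17); the remaining lags stay at or below 0.08.
The dominant spike at lag 6 indicates a seasonal period of 6.

6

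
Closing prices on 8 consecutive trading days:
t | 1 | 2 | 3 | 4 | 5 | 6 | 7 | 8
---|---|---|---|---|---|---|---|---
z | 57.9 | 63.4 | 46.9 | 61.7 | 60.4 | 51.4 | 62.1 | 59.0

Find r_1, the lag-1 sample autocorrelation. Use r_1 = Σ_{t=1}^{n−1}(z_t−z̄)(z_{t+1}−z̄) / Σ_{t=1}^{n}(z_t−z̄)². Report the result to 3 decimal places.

Mean z̄ = (57.9 + 63.4 + 46.9 + 61.7 + 60.4 + 51.4 + 62.1 + 59.0)/8 = 57.8500
Deviations from mean: 0.0500, 5.5500, -10.9500, 3.8500, 2.5500, -6.4500, 4.2500, 1.1500
Σ(z_t−z̄)(z_{t+1}−z̄) = (0.2775) + (-60.7725) + (-42.1575) + (9.8175) + (-16.4475) + (-27.4125) + (4.8875) = -131.8075
Denominator Σ(z_t−z̄)² = 233.0200
r_1 = -131.8075 / 233.0200 = -0.566

-0.566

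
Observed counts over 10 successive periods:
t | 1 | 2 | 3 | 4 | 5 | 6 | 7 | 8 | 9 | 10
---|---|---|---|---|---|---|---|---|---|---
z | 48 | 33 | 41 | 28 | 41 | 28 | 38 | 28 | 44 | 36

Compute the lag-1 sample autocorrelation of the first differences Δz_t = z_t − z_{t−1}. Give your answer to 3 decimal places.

-0.821

First differences Δz: -15, 8, -13, 13, -13, 10, -10, 16, -8
Mean of differences = -1.3333
Numerator Σ(Δz_t−Δz̄)(Δz_{t+1}−Δz̄) = -1067.1111
Denominator Σ(Δz_t−Δz̄)² = 1300.0000
r_1(Δz) = -1067.1111 / 1300.0000 = -0.821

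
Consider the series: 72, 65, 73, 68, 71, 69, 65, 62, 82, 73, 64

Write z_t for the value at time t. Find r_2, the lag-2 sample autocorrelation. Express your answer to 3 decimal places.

-0.416

Mean z̄ = (72 + 65 + 73 + 68 + 71 + 69 + 65 + 62 + 82 + 73 + 64)/11 = 69.4545
Numerator Σ_{t=1}^{9}(z_t−z̄)(z_{t+2}−z̄) = -132.5950
Denominator Σ(z_t−z̄)² = 318.7273
r_2 = -132.5950 / 318.7273 = -0.416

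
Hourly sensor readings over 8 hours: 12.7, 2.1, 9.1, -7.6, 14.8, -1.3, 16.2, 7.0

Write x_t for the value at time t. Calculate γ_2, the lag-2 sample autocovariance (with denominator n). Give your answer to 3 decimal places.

35.959

Mean x̄ = (12.7 + 2.1 + 9.1 − 7.6 + 14.8 − 1.3 + 16.2 + 7.0)/8 = 6.6250
Deviations: 6.0750, -4.5250, 2.4750, -14.2250, 8.1750, -7.9250, 9.5750, 0.3750
Σ_{t=1}^{6}(x_t−x̄)(x_{t+2}−x̄) = 287.6738
γ_2 = 287.6738 / 8 = 35.959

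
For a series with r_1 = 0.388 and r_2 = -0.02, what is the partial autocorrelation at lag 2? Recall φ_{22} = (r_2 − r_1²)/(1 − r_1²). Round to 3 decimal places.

-0.201

φ_{22} = (r_2 − r_1²) / (1 − r_1²)
r_1² = (0.388)² = 0.150544
Numerator = -0.02 − 0.1505 = -0.1705; denominator = 1 − 0.1505 = 0.8495
φ_{22} = -0.1705 / 0.8495 = -0.201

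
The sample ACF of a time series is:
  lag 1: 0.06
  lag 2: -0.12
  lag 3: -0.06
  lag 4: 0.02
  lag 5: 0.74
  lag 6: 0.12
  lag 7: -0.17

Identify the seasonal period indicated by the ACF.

5

The largest autocorrelation is r_5 = 0.74; the remaining lags stay at or below 0.12.
The dominant spike at lag 5 indicates a seasonal period of 5.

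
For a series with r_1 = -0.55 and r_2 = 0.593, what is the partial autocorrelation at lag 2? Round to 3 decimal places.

φ_{22} = (r_2 − r_1²) / (1 − r_1²)
r_1² = (-0.55)² = 0.3025
Numerator = 0.593 − 0.3025 = 0.2905; denominator = 1 − 0.3025 = 0.6975
φ_{22} = 0.2905 / 0.6975 = 0.416

0.416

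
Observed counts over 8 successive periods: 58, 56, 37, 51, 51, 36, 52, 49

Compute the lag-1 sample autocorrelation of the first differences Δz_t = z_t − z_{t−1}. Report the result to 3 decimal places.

First differences Δz: -2, -19, 14, 0, -15, 16, -3
Mean of differences = -1.2857
Numerator Σ(Δz_t−Δz̄)(Δz_{t+1}−Δz̄) = -522.7959
Denominator Σ(Δz_t−Δz̄)² = 1039.4286
r_1(Δz) = -522.7959 / 1039.4286 = -0.503

-0.503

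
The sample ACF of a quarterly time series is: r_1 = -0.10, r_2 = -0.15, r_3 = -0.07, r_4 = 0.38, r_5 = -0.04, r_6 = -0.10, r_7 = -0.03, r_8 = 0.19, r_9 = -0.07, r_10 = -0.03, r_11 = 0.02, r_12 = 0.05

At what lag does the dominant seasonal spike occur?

4

The largest autocorrelation is r_4 = 0.38, with a weaker echo at lag 8 (0.19); the remaining lags stay at or below 0.05.
The dominant spike at lag 4 indicates a seasonal period of 4.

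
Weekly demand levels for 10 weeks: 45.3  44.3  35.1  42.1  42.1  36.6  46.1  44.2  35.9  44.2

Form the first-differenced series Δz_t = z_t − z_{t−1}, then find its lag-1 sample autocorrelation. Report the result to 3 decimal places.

First differences Δz: -1.0, -9.2, 7.0, 0.0, -5.5, 9.5, -1.9, -8.3, 8.3
Mean of differences = -0.1222
Numerator Σ(Δz_t−Δz̄)(Δz_{t+1}−Δz̄) = -179.6616
Denominator Σ(Δz_t−Δz̄)² = 396.3956
r_1(Δz) = -179.6616 / 396.3956 = -0.453

-0.453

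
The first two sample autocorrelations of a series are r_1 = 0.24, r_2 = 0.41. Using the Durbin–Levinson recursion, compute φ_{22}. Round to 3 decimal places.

φ_{22} = (r_2 − r_1²) / (1 − r_1²)
r_1² = (0.24)² = 0.0576
Numerator = 0.41 − 0.0576 = 0.3524; denominator = 1 − 0.0576 = 0.9424
φ_{22} = 0.3524 / 0.9424 = 0.374

0.374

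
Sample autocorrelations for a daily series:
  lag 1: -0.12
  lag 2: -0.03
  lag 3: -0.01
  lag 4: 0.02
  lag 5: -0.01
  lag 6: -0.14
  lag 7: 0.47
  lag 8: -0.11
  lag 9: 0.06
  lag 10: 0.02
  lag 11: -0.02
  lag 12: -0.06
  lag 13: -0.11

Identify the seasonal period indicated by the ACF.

The largest autocorrelation is r_7 = 0.47; the remaining lags stay at or below 0.06.
The dominant spike at lag 7 indicates a seasonal period of 7.

7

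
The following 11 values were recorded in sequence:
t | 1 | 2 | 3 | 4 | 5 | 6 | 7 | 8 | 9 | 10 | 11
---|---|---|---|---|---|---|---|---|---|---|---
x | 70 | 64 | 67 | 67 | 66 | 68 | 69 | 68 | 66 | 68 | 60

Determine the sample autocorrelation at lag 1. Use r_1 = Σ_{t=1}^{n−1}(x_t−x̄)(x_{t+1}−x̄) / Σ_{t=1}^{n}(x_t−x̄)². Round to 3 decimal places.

Mean x̄ = (70 + 64 + 67 + 67 + 66 + 68 + 69 + 68 + 66 + 68 + 60)/11 = 66.6364
Numerator Σ_{t=1}^{10}(x_t−x̄)(x_{t+1}−x̄) = -15.1322
Denominator Σ(x_t−x̄)² = 74.5455
r_1 = -15.1322 / 74.5455 = -0.203

-0.203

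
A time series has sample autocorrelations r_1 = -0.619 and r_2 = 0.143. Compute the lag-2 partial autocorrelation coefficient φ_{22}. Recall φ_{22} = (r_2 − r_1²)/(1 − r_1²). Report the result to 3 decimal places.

-0.389

φ_{22} = (r_2 − r_1²) / (1 − r_1²)
r_1² = (-0.619)² = 0.383161
Numerator = 0.143 − 0.3832 = -0.2402; denominator = 1 − 0.3832 = 0.6168
φ_{22} = -0.2402 / 0.6168 = -0.389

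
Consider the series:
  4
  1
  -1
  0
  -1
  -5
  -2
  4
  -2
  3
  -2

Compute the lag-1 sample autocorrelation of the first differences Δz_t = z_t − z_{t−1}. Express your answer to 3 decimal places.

First differences Δz: -3, -2, 1, -1, -4, 3, 6, -6, 5, -5
Mean of differences = -0.6000
Numerator Σ(Δz_t−Δz̄)(Δz_{t+1}−Δz̄) = -77.1600
Denominator Σ(Δz_t−Δz̄)² = 158.4000
r_1(Δz) = -77.1600 / 158.4000 = -0.487

-0.487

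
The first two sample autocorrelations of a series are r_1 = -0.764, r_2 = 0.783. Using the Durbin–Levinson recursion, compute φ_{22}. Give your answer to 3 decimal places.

0.479

φ_{22} = (r_2 − r_1²) / (1 − r_1²)
r_1² = (-0.764)² = 0.583696
Numerator = 0.783 − 0.5837 = 0.1993; denominator = 1 − 0.5837 = 0.4163
φ_{22} = 0.1993 / 0.4163 = 0.479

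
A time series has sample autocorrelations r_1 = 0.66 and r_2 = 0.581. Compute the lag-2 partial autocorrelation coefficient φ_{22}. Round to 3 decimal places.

0.258

φ_{22} = (r_2 − r_1²) / (1 − r_1²)
r_1² = (0.66)² = 0.4356
Numerator = 0.581 − 0.4356 = 0.1454; denominator = 1 − 0.4356 = 0.5644
φ_{22} = 0.1454 / 0.5644 = 0.258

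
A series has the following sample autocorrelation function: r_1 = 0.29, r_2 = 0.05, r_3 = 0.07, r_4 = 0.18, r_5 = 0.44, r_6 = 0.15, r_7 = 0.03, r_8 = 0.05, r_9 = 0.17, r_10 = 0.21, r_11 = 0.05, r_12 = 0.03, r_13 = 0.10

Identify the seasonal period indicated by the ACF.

5

The largest autocorrelation is r_5 = 0.44; the remaining lags stay at or below 0.29. The elevated value at lag 1 (0.29), dropping to 0.05 at lag 2, reflects decaying short-term dependence rather than seasonality.
The dominant spike at lag 5 indicates a seasonal period of 5.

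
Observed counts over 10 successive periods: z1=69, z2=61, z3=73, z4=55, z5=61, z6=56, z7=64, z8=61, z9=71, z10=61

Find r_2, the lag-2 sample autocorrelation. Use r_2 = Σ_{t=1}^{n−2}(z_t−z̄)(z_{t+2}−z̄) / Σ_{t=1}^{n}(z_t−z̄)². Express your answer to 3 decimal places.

0.417

Mean z̄ = (69 + 61 + 73 + 55 + 61 + 56 + 64 + 61 + 71 + 61)/10 = 63.2000
Numerator Σ_{t=1}^{8}(z_t−z̄)(z_{t+2}−z̄) = 137.5200
Denominator Σ(z_t−z̄)² = 329.6000
r_2 = 137.5200 / 329.6000 = 0.417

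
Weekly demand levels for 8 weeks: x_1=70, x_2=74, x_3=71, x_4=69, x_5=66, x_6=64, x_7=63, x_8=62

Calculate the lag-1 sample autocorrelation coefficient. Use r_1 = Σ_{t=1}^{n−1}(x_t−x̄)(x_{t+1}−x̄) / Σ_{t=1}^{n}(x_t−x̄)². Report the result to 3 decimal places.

0.688

Mean x̄ = (70 + 74 + 71 + 69 + 66 + 64 + 63 + 62)/8 = 67.3750
Σ(x_t−x̄)(x_{t+1}−x̄) = (17.3906) + (24.0156) + (5.8906) + (-2.2344) + (4.6406) + (14.7656) + (23.5156) = 87.9844
Denominator Σ(x_t−x̄)² = 127.8750
r_1 = 87.9844 / 127.8750 = 0.688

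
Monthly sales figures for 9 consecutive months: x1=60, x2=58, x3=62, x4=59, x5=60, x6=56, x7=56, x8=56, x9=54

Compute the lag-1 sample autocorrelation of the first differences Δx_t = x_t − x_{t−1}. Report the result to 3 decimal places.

-0.639

First differences Δx: -2, 4, -3, 1, -4, 0, 0, -2
Mean of differences = -0.7500
Numerator Σ(Δx_t−Δx̄)(Δx_{t+1}−Δx̄) = -29.0625
Denominator Σ(Δx_t−Δx̄)² = 45.5000
r_1(Δx) = -29.0625 / 45.5000 = -0.639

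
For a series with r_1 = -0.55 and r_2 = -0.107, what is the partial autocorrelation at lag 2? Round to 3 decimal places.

φ_{22} = (r_2 − r_1²) / (1 − r_1²)
r_1² = (-0.55)² = 0.3025
Numerator = -0.107 − 0.3025 = -0.4095; denominator = 1 − 0.3025 = 0.6975
φ_{22} = -0.4095 / 0.6975 = -0.587

-0.587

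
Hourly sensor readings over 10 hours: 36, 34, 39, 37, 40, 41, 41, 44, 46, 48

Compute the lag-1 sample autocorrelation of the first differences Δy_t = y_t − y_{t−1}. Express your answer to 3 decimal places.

-0.699

First differences Δy: -2, 5, -2, 3, 1, 0, 3, 2, 2
Mean of differences = 1.3333
Numerator Σ(Δy_t−Δȳ)(Δy_{t+1}−Δȳ) = -30.7778
Denominator Σ(Δy_t−Δȳ)² = 44.0000
r_1(Δy) = -30.7778 / 44.0000 = -0.699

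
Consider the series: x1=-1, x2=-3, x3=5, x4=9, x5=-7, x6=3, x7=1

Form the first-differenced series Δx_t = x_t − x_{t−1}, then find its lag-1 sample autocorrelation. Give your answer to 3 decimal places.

-0.519

First differences Δx: -2, 8, 4, -16, 10, -2
Mean of differences = 0.3333
Numerator Σ(Δx_t−Δx̄)(Δx_{t+1}−Δx̄) = -230.1111
Denominator Σ(Δx_t−Δx̄)² = 443.3333
r_1(Δx) = -230.1111 / 443.3333 = -0.519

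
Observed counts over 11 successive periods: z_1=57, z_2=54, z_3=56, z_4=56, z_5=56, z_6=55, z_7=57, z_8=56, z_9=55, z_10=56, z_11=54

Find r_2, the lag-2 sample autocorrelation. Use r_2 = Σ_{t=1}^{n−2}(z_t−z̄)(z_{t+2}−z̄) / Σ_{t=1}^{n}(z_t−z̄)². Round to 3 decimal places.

Mean z̄ = (57 + 54 + 56 + 56 + 56 + 55 + 57 + 56 + 55 + 56 + 54)/11 = 55.6364
Numerator Σ_{t=1}^{9}(z_t−z̄)(z_{t+2}−z̄) = 0.3719
Denominator Σ(z_t−z̄)² = 10.5455
r_2 = 0.3719 / 10.5455 = 0.035

0.035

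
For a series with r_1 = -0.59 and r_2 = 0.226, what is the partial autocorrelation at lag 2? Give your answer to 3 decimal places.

-0.187

φ_{22} = (r_2 − r_1²) / (1 − r_1²)
r_1² = (-0.59)² = 0.3481
Numerator = 0.226 − 0.3481 = -0.1221; denominator = 1 − 0.3481 = 0.6519
φ_{22} = -0.1221 / 0.6519 = -0.187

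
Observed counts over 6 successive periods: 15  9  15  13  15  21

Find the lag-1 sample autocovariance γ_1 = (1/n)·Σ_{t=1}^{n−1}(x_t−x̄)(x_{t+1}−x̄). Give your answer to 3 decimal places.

Mean x̄ = (15 + 9 + 15 + 13 + 15 + 21)/6 = 14.6667
Deviations: 0.3333, -5.6667, 0.3333, -1.6667, 0.3333, 6.3333
Σ_{t=1}^{5}(x_t−x̄)(x_{t+1}−x̄) = -2.7778
γ_1 = -2.7778 / 6 = -0.463

-0.463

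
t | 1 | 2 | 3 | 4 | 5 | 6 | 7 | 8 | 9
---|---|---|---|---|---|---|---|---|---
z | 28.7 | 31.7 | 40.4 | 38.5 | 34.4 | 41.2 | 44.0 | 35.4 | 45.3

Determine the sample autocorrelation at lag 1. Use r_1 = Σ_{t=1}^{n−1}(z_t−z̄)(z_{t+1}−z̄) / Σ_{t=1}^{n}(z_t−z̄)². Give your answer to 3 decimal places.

Mean z̄ = (28.7 + 31.7 + 40.4 + 38.5 + 34.4 + 41.2 + 44.0 + 35.4 + 45.3)/9 = 37.7333
Numerator Σ_{t=1}^{8}(z_t−z̄)(z_{t+1}−z̄) = 15.7922
Denominator Σ(z_t−z̄)² = 250.8000
r_1 = 15.7922 / 250.8000 = 0.063

0.063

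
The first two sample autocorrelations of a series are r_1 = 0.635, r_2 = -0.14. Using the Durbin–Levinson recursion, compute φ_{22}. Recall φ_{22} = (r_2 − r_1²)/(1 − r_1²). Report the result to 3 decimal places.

φ_{22} = (r_2 − r_1²) / (1 − r_1²)
r_1² = (0.635)² = 0.403225
Numerator = -0.14 − 0.4032 = -0.5432; denominator = 1 − 0.4032 = 0.5968
φ_{22} = -0.5432 / 0.5968 = -0.910

-0.910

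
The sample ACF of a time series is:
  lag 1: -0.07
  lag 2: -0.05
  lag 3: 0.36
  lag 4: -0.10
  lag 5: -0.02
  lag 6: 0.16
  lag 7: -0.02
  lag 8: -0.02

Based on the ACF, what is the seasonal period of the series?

3

The largest autocorrelation is r_3 = 0.36, with a weaker echo at lag 6 (0.16); the remaining lags stay at or below -0.02.
The dominant spike at lag 3 indicates a seasonal period of 3.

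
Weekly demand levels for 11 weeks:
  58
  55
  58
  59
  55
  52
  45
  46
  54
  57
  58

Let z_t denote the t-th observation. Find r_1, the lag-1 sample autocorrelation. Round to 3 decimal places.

0.578

Mean z̄ = (58 + 55 + 58 + 59 + 55 + 52 + 45 + 46 + 54 + 57 + 58)/11 = 54.2727
Numerator Σ_{t=1}^{10}(z_t−z̄)(z_{t+1}−z̄) = 134.2893
Denominator Σ(z_t−z̄)² = 232.1818
r_1 = 134.2893 / 232.1818 = 0.578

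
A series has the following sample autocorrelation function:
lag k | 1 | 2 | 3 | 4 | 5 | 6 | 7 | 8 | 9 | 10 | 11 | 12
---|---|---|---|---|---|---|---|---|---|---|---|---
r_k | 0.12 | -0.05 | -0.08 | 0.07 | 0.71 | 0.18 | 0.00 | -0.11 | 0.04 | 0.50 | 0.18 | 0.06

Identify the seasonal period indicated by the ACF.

5

The largest autocorrelation is r_5 = 0.71, with a weaker echo at lag 10 (0.50); the remaining lags stay at or below 0.18.
The dominant spike at lag 5 indicates a seasonal period of 5.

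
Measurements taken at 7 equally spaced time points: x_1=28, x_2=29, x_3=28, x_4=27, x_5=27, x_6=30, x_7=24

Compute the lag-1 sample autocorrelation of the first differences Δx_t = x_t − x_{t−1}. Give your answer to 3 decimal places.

-0.392

First differences Δx: 1, -1, -1, 0, 3, -6
Mean of differences = -0.6667
Numerator Σ(Δx_t−Δx̄)(Δx_{t+1}−Δx̄) = -17.7778
Denominator Σ(Δx_t−Δx̄)² = 45.3333
r_1(Δx) = -17.7778 / 45.3333 = -0.392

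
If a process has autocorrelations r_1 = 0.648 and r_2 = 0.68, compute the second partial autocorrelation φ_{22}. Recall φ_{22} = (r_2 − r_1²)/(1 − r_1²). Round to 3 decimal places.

0.448

φ_{22} = (r_2 − r_1²) / (1 − r_1²)
r_1² = (0.648)² = 0.419904
Numerator = 0.68 − 0.4199 = 0.2601; denominator = 1 − 0.4199 = 0.5801
φ_{22} = 0.2601 / 0.5801 = 0.448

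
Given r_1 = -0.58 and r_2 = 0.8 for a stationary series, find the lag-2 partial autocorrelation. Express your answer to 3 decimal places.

φ_{22} = (r_2 − r_1²) / (1 − r_1²)
r_1² = (-0.58)² = 0.3364
Numerator = 0.8 − 0.3364 = 0.4636; denominator = 1 − 0.3364 = 0.6636
φ_{22} = 0.4636 / 0.6636 = 0.699

0.699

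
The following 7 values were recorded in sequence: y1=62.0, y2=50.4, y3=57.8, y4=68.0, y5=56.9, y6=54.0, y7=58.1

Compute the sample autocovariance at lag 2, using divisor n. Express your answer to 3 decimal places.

Mean ȳ = (62.0 + 50.4 + 57.8 + 68.0 + 56.9 + 54.0 + 58.1)/7 = 58.1714
Σ_{t=1}^{5}(y_t−ȳ)(y_{t+2}−ȳ) = -118.2402
γ_2 = -118.2402 / 7 = -16.891

-16.891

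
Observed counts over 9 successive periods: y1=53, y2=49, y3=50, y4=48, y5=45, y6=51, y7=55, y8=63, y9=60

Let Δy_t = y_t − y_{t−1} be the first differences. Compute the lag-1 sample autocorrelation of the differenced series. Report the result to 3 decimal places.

First differences Δy: -4, 1, -2, -3, 6, 4, 8, -3
Mean of differences = 0.8750
Numerator Σ(Δy_t−Δȳ)(Δy_{t+1}−Δȳ) = 0.9844
Denominator Σ(Δy_t−Δȳ)² = 148.8750
r_1(Δy) = 0.9844 / 148.8750 = 0.007

0.007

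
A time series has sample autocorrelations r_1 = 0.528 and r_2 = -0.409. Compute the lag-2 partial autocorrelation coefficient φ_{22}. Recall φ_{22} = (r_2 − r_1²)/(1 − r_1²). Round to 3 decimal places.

φ_{22} = (r_2 − r_1²) / (1 − r_1²)
r_1² = (0.528)² = 0.278784
Numerator = -0.409 − 0.2788 = -0.6878; denominator = 1 − 0.2788 = 0.7212
φ_{22} = -0.6878 / 0.7212 = -0.954

-0.954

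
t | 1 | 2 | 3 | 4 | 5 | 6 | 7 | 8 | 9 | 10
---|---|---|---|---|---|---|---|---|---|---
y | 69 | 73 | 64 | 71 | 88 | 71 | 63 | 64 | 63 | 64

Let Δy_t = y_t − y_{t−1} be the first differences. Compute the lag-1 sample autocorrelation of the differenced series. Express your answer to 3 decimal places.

-0.189

First differences Δy: 4, -9, 7, 17, -17, -8, 1, -1, 1
Mean of differences = -0.5556
Numerator Σ(Δy_t−Δȳ)(Δy_{t+1}−Δȳ) = -148.8642
Denominator Σ(Δy_t−Δȳ)² = 788.2222
r_1(Δy) = -148.8642 / 788.2222 = -0.189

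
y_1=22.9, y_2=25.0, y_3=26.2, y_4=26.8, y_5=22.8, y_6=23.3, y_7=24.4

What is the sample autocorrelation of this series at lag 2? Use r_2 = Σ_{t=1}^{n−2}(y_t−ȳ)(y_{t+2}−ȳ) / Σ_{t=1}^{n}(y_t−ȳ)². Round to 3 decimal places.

Mean ȳ = (22.9 + 25.0 + 26.2 + 26.8 + 22.8 + 23.3 + 24.4)/7 = 24.4857
Deviations from mean: -1.5857, 0.5143, 1.7143, 2.3143, -1.6857, -1.1857, -0.0857
Σ(y_t−ȳ)(y_{t+2}−ȳ) = (-2.7184) + (1.1902) + (-2.8898) + (-2.7441) + (0.1445) = -7.0176
Denominator Σ(y_t−ȳ)² = 15.3286
r_2 = -7.0176 / 15.3286 = -0.458

-0.458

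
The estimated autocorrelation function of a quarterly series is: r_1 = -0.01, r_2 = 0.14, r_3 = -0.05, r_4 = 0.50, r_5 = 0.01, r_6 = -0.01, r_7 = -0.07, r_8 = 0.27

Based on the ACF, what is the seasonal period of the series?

4

The largest autocorrelation is r_4 = 0.50, with a weaker echo at lag 8 (0.27); the remaining lags stay at or below 0.14.
The dominant spike at lag 4 indicates a seasonal period of 4.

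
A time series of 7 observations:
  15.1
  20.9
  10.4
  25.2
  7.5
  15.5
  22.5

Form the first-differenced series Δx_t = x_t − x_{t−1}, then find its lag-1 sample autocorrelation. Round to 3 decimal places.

-0.716

First differences Δx: 5.8, -10.5, 14.8, -17.7, 8.0, 7.0
Mean of differences = 1.2333
Numerator Σ(Δx_t−Δx̄)(Δx_{t+1}−Δx̄) = -558.7211
Denominator Σ(Δx_t−Δx̄)² = 780.0933
r_1(Δx) = -558.7211 / 780.0933 = -0.716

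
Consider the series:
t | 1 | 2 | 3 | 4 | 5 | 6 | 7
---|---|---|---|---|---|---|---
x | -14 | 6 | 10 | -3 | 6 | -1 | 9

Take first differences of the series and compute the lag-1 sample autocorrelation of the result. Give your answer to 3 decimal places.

First differences Δx: 20, 4, -13, 9, -7, 10
Mean of differences = 3.8333
Numerator Σ(Δx_t−Δx̄)(Δx_{t+1}−Δx̄) = -209.8611
Denominator Σ(Δx_t−Δx̄)² = 726.8333
r_1(Δx) = -209.8611 / 726.8333 = -0.289

-0.289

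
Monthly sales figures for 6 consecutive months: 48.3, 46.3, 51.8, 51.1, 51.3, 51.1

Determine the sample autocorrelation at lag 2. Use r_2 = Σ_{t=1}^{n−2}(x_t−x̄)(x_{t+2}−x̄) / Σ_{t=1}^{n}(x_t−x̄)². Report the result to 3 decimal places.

Mean x̄ = (48.3 + 46.3 + 51.8 + 51.1 + 51.3 + 51.1)/6 = 49.9833
Deviations from mean: -1.6833, -3.6833, 1.8167, 1.1167, 1.3167, 1.1167
Numerator Σ_{t=1}^{4}(x_t−x̄)(x_{t+2}−x̄) = -3.5322
Denominator Σ(x_t−x̄)² = 23.9283
r_2 = -3.5322 / 23.9283 = -0.148

-0.148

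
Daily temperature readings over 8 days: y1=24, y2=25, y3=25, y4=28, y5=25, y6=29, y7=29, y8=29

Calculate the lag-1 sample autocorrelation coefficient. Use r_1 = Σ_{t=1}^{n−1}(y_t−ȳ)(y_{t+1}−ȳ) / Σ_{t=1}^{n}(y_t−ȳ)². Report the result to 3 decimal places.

Mean ȳ = (24 + 25 + 25 + 28 + 25 + 29 + 29 + 29)/8 = 26.7500
Numerator Σ_{t=1}^{7}(y_t−ȳ)(y_{t+1}−ȳ) = 9.6875
Denominator Σ(y_t−ȳ)² = 33.5000
r_1 = 9.6875 / 33.5000 = 0.289

0.289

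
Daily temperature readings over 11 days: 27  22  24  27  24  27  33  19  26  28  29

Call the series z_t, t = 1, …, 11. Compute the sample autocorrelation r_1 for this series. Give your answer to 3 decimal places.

-0.275

Mean z̄ = (27 + 22 + 24 + 27 + 24 + 27 + 33 + 19 + 26 + 28 + 29)/11 = 26.0000
Numerator Σ_{t=1}^{10}(z_t−z̄)(z_{t+1}−z̄) = -38.0000
Denominator Σ(z_t−z̄)² = 138.0000
r_1 = -38.0000 / 138.0000 = -0.275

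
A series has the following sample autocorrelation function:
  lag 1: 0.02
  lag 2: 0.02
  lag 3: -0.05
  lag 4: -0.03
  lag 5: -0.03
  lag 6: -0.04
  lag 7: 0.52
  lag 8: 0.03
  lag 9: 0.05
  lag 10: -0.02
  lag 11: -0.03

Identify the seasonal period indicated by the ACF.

The largest autocorrelation is r_7 = 0.52; the remaining lags stay at or below 0.05.
The dominant spike at lag 7 indicates a seasonal period of 7.

7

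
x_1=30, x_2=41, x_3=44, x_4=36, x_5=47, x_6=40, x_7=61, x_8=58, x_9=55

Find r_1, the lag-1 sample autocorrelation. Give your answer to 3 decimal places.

0.336

Mean x̄ = (30 + 41 + 44 + 36 + 47 + 40 + 61 + 58 + 55)/9 = 45.7778
Numerator Σ_{t=1}^{8}(x_t−x̄)(x_{t+1}−x̄) = 293.0617
Denominator Σ(x_t−x̄)² = 871.5556
r_1 = 293.0617 / 871.5556 = 0.336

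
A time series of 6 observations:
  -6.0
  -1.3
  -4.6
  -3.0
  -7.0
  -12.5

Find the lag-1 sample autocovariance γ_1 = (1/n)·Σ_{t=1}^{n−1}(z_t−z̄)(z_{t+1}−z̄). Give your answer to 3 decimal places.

2.008

Mean z̄ = (-6.0 − 1.3 − 4.6 − 3.0 − 7.0 − 12.5)/6 = -5.7333
Σ_{t=1}^{5}(z_t−z̄)(z_{t+1}−z̄) = 12.0489
γ_1 = 12.0489 / 6 = 2.008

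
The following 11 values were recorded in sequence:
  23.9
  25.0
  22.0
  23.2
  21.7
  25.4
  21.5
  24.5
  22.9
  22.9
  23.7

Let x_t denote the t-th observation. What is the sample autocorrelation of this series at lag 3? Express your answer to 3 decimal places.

Mean x̄ = (23.9 + 25.0 + 22.0 + 23.2 + 21.7 + 25.4 + 21.5 + 24.5 + 22.9 + 22.9 + 23.7)/11 = 23.3364
Numerator Σ_{t=1}^{8}(x_t−x̄)(x_{t+3}−x̄) = -6.8867
Denominator Σ(x_t−x̄)² = 17.0655
r_3 = -6.8867 / 17.0655 = -0.404

-0.404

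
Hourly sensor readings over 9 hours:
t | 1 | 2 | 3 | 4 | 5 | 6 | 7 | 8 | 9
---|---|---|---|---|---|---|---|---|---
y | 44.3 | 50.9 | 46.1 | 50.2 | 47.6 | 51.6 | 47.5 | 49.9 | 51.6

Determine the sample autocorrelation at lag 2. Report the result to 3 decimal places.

Mean ȳ = (44.3 + 50.9 + 46.1 + 50.2 + 47.6 + 51.6 + 47.5 + 49.9 + 51.6)/9 = 48.8556
Numerator Σ_{t=1}^{7}(y_t−ȳ)(y_{t+2}−ȳ) = 23.2994
Denominator Σ(y_t−ȳ)² = 53.9022
r_2 = 23.2994 / 53.9022 = 0.432

0.432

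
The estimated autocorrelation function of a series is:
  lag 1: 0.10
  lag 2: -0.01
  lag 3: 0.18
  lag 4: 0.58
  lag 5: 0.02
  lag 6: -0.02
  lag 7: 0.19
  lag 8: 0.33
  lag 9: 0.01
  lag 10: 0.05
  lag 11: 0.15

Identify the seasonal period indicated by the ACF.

The largest autocorrelation is r_4 = 0.58, with a weaker echo at lag 8 (0.33); the remaining lags stay at or below 0.19.
The dominant spike at lag 4 indicates a seasonal period of 4.

4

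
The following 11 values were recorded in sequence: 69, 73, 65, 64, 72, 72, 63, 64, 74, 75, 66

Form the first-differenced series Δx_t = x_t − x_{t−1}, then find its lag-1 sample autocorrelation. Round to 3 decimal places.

First differences Δx: 4, -8, -1, 8, 0, -9, 1, 10, 1, -9
Mean of differences = -0.3000
Numerator Σ(Δx_t−Δx̄)(Δx_{t+1}−Δx̄) = -29.4900
Denominator Σ(Δx_t−Δx̄)² = 408.1000
r_1(Δx) = -29.4900 / 408.1000 = -0.072

-0.072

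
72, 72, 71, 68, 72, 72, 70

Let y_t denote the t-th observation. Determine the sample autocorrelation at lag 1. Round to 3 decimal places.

Mean ȳ = (72 + 72 + 71 + 68 + 72 + 72 + 70)/7 = 71.0000
Deviations from mean: 1.0000, 1.0000, 0.0000, -3.0000, 1.0000, 1.0000, -1.0000
Σ(y_t−ȳ)(y_{t+1}−ȳ) = (1.0000) + (0.0000) + (0.0000) + (-3.0000) + (1.0000) + (-1.0000) = -2.0000
Denominator Σ(y_t−ȳ)² = 14.0000
r_1 = -2.0000 / 14.0000 = -0.143

-0.143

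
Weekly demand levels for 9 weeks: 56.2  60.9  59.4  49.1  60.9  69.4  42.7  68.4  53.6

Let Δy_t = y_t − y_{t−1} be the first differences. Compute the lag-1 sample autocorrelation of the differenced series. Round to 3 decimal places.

First differences Δy: 4.7, -1.5, -10.3, 11.8, 8.5, -26.7, 25.7, -14.8
Mean of differences = -0.3250
Numerator Σ(Δy_t−Δȳ)(Δy_{t+1}−Δȳ) = -1304.0081
Denominator Σ(Δy_t−Δȳ)² = 1933.4950
r_1(Δy) = -1304.0081 / 1933.4950 = -0.674

-0.674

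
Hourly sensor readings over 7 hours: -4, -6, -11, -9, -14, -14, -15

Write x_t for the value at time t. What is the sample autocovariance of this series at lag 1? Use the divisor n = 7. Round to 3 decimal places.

Mean x̄ = (-4 − 6 − 11 − 9 − 14 − 14 − 15)/7 = -10.4286
Σ_{t=1}^{6}(x_t−x̄)(x_{t+1}−x̄) = 49.1020
γ_1 = 49.1020 / 7 = 7.015

7.015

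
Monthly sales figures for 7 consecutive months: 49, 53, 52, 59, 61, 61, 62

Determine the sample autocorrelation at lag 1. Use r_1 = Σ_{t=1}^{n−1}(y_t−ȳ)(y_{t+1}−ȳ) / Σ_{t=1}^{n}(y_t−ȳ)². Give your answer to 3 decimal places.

Mean ȳ = (49 + 53 + 52 + 59 + 61 + 61 + 62)/7 = 56.7143
Deviations from mean: -7.7143, -3.7143, -4.7143, 2.2857, 4.2857, 4.2857, 5.2857
Σ(y_t−ȳ)(y_{t+1}−ȳ) = (28.6531) + (17.5102) + (-10.7755) + (9.7959) + (18.3673) + (22.6531) = 86.2041
Denominator Σ(y_t−ȳ)² = 165.4286
r_1 = 86.2041 / 165.4286 = 0.521

0.521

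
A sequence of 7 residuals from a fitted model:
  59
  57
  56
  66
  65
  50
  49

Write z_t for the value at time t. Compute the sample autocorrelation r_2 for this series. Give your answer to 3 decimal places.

-0.551

Mean z̄ = (59 + 57 + 56 + 66 + 65 + 50 + 49)/7 = 57.4286
Deviations from mean: 1.5714, -0.4286, -1.4286, 8.5714, 7.5714, -7.4286, -8.4286
Σ(z_t−z̄)(z_{t+2}−z̄) = (-2.2449) + (-3.6735) + (-10.8163) + (-63.6735) + (-63.8163) = -144.2245
Denominator Σ(z_t−z̄)² = 261.7143
r_2 = -144.2245 / 261.7143 = -0.551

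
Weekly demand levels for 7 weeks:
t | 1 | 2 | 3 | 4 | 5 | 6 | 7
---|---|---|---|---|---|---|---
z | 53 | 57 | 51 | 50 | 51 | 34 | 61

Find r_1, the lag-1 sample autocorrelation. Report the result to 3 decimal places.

Mean z̄ = (53 + 57 + 51 + 50 + 51 + 34 + 61)/7 = 51.0000
Deviations from mean: 2.0000, 6.0000, 0.0000, -1.0000, 0.0000, -17.0000, 10.0000
Numerator Σ_{t=1}^{6}(z_t−z̄)(z_{t+1}−z̄) = -158.0000
Denominator Σ(z_t−z̄)² = 430.0000
r_1 = -158.0000 / 430.0000 = -0.367

-0.367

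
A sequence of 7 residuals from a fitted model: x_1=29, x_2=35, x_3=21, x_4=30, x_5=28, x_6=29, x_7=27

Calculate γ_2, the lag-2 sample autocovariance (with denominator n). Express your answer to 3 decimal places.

1.539

Mean x̄ = (29 + 35 + 21 + 30 + 28 + 29 + 27)/7 = 28.4286
Deviations: 0.5714, 6.5714, -7.4286, 1.5714, -0.4286, 0.5714, -1.4286
Σ_{t=1}^{5}(x_t−x̄)(x_{t+2}−x̄) = 10.7755
γ_2 = 10.7755 / 7 = 1.539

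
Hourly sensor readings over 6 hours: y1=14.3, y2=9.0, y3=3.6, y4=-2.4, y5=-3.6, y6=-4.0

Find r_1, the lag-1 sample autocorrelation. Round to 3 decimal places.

0.522

Mean ȳ = (14.3 + 9.0 + 3.6 − 2.4 − 3.6 − 4.0)/6 = 2.8167
Deviations from mean: 11.4833, 6.1833, 0.7833, -5.2167, -6.4167, -6.8167
Σ(y_t−ȳ)(y_{t+1}−ȳ) = (71.0053) + (4.8436) + (-4.0864) + (33.4736) + (43.7403) = 148.9764
Denominator Σ(y_t−ȳ)² = 285.5683
r_1 = 148.9764 / 285.5683 = 0.522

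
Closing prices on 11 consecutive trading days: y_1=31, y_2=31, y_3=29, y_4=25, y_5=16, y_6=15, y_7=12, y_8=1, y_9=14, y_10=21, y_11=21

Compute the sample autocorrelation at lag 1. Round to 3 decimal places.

Mean ȳ = (31 + 31 + 29 + 25 + 16 + 15 + 12 + 1 + 14 + 21 + 21)/11 = 19.6364
Numerator Σ_{t=1}^{10}(y_t−ȳ)(y_{t+1}−ȳ) = 560.0496
Denominator Σ(y_t−ȳ)² = 850.5455
r_1 = 560.0496 / 850.5455 = 0.658

0.658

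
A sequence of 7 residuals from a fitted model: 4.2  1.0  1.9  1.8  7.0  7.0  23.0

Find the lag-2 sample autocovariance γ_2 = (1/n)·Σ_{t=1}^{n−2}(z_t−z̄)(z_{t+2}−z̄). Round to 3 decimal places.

Mean z̄ = (4.2 + 1.0 + 1.9 + 1.8 + 7.0 + 7.0 + 23.0)/7 = 6.5571
Σ_{t=1}^{5}(z_t−z̄)(z_{t+2}−z̄) = 40.5263
γ_2 = 40.5263 / 7 = 5.789

5.789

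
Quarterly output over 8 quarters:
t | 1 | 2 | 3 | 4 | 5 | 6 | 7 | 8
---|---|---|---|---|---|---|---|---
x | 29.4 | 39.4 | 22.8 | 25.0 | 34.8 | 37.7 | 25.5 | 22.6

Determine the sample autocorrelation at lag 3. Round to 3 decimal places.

-0.065

Mean x̄ = (29.4 + 39.4 + 22.8 + 25.0 + 34.8 + 37.7 + 25.5 + 22.6)/8 = 29.6500
Numerator Σ_{t=1}^{5}(x_t−x̄)(x_{t+3}−x̄) = -20.7775
Denominator Σ(x_t−x̄)² = 321.9200
r_3 = -20.7775 / 321.9200 = -0.065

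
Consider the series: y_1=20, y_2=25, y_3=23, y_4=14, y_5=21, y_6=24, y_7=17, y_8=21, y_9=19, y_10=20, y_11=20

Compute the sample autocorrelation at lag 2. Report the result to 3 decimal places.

Mean ȳ = (20 + 25 + 23 + 14 + 21 + 24 + 17 + 21 + 19 + 20 + 20)/11 = 20.3636
Numerator Σ_{t=1}^{9}(y_t−ȳ)(y_{t+2}−ȳ) = -46.9008
Denominator Σ(y_t−ȳ)² = 96.5455
r_2 = -46.9008 / 96.5455 = -0.486

-0.486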